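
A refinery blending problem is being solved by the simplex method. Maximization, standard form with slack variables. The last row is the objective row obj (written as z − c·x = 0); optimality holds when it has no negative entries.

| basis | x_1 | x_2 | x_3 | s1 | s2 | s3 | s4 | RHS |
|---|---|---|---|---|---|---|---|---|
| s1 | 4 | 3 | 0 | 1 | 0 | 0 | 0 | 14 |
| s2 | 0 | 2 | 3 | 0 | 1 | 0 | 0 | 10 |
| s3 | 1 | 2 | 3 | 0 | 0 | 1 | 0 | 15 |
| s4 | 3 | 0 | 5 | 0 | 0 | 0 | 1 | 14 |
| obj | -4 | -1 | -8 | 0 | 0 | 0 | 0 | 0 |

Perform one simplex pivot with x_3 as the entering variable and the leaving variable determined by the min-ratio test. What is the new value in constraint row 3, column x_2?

2

Ratio test on column x_3 — row 1: entry 0 ≤ 0; row 2: 10/3 = 10/3; row 3: 15/3 = 5; row 4: 14/5 = 14/5. Minimum is 14/5 at row 4 (s4 leaves); pivot element 5.
Divide row 4 by 5; eliminate column x_3 from the other rows.
Row 3 update in column x_2: 2 − 3·0 = 2.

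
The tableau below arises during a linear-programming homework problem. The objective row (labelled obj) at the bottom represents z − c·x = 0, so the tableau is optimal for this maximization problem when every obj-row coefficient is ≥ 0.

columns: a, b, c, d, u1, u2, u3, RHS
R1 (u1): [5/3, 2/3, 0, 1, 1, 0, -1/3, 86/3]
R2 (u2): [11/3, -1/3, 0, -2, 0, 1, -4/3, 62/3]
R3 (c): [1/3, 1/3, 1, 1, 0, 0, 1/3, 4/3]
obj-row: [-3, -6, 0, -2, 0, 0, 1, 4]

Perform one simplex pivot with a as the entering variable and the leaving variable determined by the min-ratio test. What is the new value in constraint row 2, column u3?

-5

Ratio test on column a — row 1: (86/3)/(5/3) = 86/5; row 2: (62/3)/(11/3) = 62/11; row 3: (4/3)/(1/3) = 4. Minimum is 4 at row 3 (c leaves); pivot element 1/3.
Divide row 3 by 1/3; eliminate column a from the other rows.
Row 2 update in column u3: -4/3 − (11/3)·1 = -5.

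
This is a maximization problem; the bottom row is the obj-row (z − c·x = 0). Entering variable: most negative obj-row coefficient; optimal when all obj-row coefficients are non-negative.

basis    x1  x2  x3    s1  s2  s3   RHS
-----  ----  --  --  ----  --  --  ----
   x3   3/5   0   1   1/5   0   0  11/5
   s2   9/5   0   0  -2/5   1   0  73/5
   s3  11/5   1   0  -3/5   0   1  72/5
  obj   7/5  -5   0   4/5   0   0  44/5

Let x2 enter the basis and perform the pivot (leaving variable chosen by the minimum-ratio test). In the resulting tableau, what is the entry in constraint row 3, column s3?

Ratio test on column x2 — row 1: entry 0 ≤ 0; row 2: entry 0 ≤ 0; row 3: (72/5)/1 = 72/5. Minimum is 72/5 at row 3 (s3 leaves); pivot element 1.
Divide row 3 by 1; eliminate column x2 from the other rows.
In the new row 3, the s3 entry is the old entry divided by the pivot: 1/1 = 1.

1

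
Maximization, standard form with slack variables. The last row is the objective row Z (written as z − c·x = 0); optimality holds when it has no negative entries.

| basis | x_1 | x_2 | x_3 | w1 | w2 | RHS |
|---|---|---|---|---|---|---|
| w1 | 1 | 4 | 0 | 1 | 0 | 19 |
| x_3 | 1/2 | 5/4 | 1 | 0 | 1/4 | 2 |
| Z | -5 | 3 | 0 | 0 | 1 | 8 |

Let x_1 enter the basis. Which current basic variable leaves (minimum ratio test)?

x_3

Column x_1 entries and ratios — w1: 19/1 = 19; x_3: 2/(1/2) = 4.
Smallest ratio is 4 in the row of x_3, so x_3 leaves.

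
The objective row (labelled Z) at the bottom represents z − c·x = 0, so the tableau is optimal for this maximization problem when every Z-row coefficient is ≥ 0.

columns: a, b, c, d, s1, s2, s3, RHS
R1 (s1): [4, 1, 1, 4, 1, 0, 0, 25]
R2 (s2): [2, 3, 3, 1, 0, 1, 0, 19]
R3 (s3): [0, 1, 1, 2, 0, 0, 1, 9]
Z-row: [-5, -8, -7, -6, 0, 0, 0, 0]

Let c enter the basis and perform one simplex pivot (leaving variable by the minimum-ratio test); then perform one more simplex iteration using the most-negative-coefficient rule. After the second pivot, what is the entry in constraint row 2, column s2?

2/5

Ratio test on column c — row 1: 25/1 = 25; row 2: 19/3 = 19/3; row 3: 9/1 = 9. Minimum is 19/3 at row 2 (s2 leaves); pivot element 3.
Divide row 2 by 3; eliminate column c from the other rows.
Second iteration: most negative Z-row entry is -11/3 in column d, so d enters.
Ratio test on column d — row 1: (56/3)/(11/3) = 56/11; row 2: (19/3)/(1/3) = 19; row 3: (8/3)/(5/3) = 8/5. Minimum is 8/5 at row 3 (s3 leaves); pivot element 5/3.
Divide row 3 by 5/3; eliminate column d from the other rows.
After both pivots, the entry at constraint row 2, column s2 is 2/5.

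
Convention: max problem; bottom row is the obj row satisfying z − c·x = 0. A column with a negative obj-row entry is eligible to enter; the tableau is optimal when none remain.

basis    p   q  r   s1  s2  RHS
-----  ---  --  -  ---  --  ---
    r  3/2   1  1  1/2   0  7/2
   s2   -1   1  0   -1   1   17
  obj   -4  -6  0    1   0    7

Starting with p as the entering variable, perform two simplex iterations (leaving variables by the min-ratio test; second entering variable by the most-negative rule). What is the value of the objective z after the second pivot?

28

Ratio test on column p — row 1: (7/2)/(3/2) = 7/3; row 2: entry -1 ≤ 0. Minimum is 7/3 at row 1 (r leaves); pivot element 3/2.
Pivot on row 1; the obj-row RHS becomes 7 − (-4)·(7/3) = 49/3.
Next entering variable (most negative obj-row entry -10/3): q.
Ratio test on column q — row 1: (7/3)/(2/3) = 7/2; row 2: (58/3)/(5/3) = 58/5. Minimum is 7/2 at row 1 (p leaves); pivot element 2/3.
After the second pivot the obj-row RHS is 49/3 − (-10/3)·(7/2) = 28.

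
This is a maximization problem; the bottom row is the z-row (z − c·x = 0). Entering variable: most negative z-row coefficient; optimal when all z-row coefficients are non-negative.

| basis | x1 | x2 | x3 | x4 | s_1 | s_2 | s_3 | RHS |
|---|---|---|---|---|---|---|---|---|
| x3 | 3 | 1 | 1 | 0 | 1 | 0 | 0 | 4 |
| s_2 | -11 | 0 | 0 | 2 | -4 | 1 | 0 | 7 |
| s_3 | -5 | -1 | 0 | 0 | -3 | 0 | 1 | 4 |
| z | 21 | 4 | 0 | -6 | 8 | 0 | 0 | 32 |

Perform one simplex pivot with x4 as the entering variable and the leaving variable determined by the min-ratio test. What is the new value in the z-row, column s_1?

-4

Ratio test on column x4 — row 1: entry 0 ≤ 0; row 2: 7/2 = 7/2; row 3: entry 0 ≤ 0. Minimum is 7/2 at row 2 (s_2 leaves); pivot element 2.
Divide row 2 by 2; eliminate column x4 from the other rows.
z-row update in column s_1: 8 − (-6)·(-2) = -4.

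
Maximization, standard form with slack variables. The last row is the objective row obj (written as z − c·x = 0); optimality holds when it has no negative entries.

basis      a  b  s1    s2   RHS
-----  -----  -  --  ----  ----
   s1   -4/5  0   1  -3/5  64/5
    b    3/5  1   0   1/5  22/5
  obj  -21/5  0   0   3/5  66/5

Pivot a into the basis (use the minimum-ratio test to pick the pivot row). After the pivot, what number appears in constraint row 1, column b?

4/3

Ratio test on column a — row 1: entry -4/5 ≤ 0; row 2: (22/5)/(3/5) = 22/3. Minimum is 22/3 at row 2 (b leaves); pivot element 3/5.
Divide row 2 by 3/5; eliminate column a from the other rows.
Row 1 update in column b: 0 − (-4/5)·(5/3) = 4/3.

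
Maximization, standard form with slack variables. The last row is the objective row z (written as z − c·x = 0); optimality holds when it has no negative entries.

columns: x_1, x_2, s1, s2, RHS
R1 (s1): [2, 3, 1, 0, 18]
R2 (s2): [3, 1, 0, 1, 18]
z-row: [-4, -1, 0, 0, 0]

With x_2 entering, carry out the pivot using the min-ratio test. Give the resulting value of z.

6

Ratio test on column x_2 — row 1: 18/3 = 6; row 2: 18/1 = 18. Minimum is 6 at row 1 (s1 leaves); pivot element 3.
Pivot on row 1; the z-row RHS becomes 0 − (-1)·6 = 6.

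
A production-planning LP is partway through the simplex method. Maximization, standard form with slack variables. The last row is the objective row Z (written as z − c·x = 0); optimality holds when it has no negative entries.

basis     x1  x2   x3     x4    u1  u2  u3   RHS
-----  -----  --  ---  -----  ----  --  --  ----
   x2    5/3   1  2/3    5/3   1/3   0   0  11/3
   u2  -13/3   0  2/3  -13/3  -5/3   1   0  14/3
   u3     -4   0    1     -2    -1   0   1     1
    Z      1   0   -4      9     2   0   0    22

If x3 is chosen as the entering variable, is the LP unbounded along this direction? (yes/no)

Column x3 has positive entries in row(s) 1, 2, 3, so the ratio test bounds it — not unbounded.

no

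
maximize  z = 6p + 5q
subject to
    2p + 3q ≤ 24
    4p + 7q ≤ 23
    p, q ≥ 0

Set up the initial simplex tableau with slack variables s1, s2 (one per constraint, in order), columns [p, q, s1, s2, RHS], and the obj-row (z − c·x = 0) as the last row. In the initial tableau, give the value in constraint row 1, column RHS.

24

The RHS of constraint 1 is b_1 = 24.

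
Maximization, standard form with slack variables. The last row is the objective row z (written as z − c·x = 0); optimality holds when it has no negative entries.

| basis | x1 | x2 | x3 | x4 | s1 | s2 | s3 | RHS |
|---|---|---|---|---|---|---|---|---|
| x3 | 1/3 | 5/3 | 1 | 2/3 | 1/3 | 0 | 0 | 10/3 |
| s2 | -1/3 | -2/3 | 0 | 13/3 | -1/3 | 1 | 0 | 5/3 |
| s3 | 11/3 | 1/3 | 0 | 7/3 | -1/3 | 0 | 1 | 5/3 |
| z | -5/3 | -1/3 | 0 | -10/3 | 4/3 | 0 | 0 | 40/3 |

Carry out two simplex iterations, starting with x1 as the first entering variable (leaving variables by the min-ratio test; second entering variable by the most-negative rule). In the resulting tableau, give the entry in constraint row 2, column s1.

-2/25

Ratio test on column x1 — row 1: (10/3)/(1/3) = 10; row 2: entry -1/3 ≤ 0; row 3: (5/3)/(11/3) = 5/11. Minimum is 5/11 at row 3 (s3 leaves); pivot element 11/3.
Divide row 3 by 11/3; eliminate column x1 from the other rows.
Second iteration: most negative z-row entry is -25/11 in column x4, so x4 enters.
Ratio test on column x4 — row 1: (35/11)/(5/11) = 7; row 2: (20/11)/(50/11) = 2/5; row 3: (5/11)/(7/11) = 5/7. Minimum is 2/5 at row 2 (s2 leaves); pivot element 50/11.
Divide row 2 by 50/11; eliminate column x4 from the other rows.
After both pivots, the entry at constraint row 2, column s1 is -2/25.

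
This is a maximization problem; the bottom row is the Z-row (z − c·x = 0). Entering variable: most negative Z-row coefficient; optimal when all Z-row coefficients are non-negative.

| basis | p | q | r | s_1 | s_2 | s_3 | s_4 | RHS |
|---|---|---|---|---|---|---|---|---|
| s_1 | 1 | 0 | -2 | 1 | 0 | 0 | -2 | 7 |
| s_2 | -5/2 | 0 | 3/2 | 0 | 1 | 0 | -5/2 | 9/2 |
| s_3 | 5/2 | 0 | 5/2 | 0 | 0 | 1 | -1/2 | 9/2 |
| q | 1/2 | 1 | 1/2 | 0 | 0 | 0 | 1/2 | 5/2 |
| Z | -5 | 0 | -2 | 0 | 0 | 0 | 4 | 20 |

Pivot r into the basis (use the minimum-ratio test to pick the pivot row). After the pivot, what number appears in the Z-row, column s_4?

18/5

Ratio test on column r — row 1: entry -2 ≤ 0; row 2: (9/2)/(3/2) = 3; row 3: (9/2)/(5/2) = 9/5; row 4: (5/2)/(1/2) = 5. Minimum is 9/5 at row 3 (s_3 leaves); pivot element 5/2.
Divide row 3 by 5/2; eliminate column r from the other rows.
Z-row update in column s_4: 4 − (-2)·(-1/5) = 18/5.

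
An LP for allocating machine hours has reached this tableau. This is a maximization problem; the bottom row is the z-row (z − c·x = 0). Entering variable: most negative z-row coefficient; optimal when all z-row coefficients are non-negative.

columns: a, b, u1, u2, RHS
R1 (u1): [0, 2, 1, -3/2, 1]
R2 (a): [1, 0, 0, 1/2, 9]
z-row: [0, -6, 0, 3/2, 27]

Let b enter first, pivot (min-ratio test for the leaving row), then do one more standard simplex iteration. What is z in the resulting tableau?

Ratio test on column b — row 1: 1/2 = 1/2; row 2: entry 0 ≤ 0. Minimum is 1/2 at row 1 (u1 leaves); pivot element 2.
Pivot on row 1; the z-row RHS becomes 27 − (-6)·(1/2) = 30.
Next entering variable (most negative z-row entry -3): u2.
Ratio test on column u2 — row 1: entry -3/4 ≤ 0; row 2: 9/(1/2) = 18. Minimum is 18 at row 2 (a leaves); pivot element 1/2.
After the second pivot the z-row RHS is 30 − (-3)·18 = 84.

84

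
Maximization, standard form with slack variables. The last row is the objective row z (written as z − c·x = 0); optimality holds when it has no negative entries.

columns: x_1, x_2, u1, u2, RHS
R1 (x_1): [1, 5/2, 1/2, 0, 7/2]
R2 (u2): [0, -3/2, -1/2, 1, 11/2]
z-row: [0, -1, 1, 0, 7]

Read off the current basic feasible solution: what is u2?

u2 is basic (row 2); its value is the RHS of that row, 11/2.

11/2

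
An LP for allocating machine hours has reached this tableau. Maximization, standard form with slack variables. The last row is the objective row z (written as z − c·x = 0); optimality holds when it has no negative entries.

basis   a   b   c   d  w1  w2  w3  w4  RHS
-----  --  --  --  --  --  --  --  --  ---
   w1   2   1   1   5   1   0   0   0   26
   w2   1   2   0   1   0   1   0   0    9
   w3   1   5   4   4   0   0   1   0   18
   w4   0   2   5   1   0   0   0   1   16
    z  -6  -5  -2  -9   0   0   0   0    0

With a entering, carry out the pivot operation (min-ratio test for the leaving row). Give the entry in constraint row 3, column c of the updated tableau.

Ratio test on column a — row 1: 26/2 = 13; row 2: 9/1 = 9; row 3: 18/1 = 18; row 4: entry 0 ≤ 0. Minimum is 9 at row 2 (w2 leaves); pivot element 1.
Divide row 2 by 1; eliminate column a from the other rows.
Row 3 update in column c: 4 − 1·0 = 4.

4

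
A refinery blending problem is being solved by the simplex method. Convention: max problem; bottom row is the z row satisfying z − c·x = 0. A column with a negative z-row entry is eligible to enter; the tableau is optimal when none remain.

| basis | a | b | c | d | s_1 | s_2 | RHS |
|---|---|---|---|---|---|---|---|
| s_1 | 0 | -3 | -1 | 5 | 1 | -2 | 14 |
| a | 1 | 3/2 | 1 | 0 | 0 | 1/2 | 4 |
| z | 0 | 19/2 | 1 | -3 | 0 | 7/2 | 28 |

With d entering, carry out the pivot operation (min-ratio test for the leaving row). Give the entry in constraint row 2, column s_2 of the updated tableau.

Ratio test on column d — row 1: 14/5 = 14/5; row 2: entry 0 ≤ 0. Minimum is 14/5 at row 1 (s_1 leaves); pivot element 5.
Divide row 1 by 5; eliminate column d from the other rows.
Row 2 update in column s_2: 1/2 − 0·(-2/5) = 1/2.

1/2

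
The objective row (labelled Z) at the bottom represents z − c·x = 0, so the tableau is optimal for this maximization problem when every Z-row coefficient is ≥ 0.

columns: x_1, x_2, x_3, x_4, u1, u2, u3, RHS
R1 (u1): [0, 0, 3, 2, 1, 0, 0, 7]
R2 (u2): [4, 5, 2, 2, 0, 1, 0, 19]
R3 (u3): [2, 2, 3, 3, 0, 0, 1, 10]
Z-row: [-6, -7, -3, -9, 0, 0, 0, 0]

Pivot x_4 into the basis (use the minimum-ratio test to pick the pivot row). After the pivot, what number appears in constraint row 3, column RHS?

Ratio test on column x_4 — row 1: 7/2 = 7/2; row 2: 19/2 = 19/2; row 3: 10/3 = 10/3. Minimum is 10/3 at row 3 (u3 leaves); pivot element 3.
Divide row 3 by 3; eliminate column x_4 from the other rows.
In the new row 3, the RHS entry is the old entry divided by the pivot: 10/3 = 10/3.

10/3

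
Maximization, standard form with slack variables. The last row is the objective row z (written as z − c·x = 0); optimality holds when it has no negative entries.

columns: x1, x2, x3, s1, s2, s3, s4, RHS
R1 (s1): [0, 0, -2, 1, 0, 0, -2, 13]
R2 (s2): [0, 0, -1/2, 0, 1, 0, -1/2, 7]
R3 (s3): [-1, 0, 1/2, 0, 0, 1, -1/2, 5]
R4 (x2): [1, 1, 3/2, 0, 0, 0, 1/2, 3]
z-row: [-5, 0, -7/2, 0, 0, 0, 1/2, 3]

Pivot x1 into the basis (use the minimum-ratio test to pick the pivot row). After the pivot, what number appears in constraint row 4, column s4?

Ratio test on column x1 — row 1: entry 0 ≤ 0; row 2: entry 0 ≤ 0; row 3: entry -1 ≤ 0; row 4: 3/1 = 3. Minimum is 3 at row 4 (x2 leaves); pivot element 1.
Divide row 4 by 1; eliminate column x1 from the other rows.
In the new row 4, the s4 entry is the old entry divided by the pivot: (1/2)/1 = 1/2.

1/2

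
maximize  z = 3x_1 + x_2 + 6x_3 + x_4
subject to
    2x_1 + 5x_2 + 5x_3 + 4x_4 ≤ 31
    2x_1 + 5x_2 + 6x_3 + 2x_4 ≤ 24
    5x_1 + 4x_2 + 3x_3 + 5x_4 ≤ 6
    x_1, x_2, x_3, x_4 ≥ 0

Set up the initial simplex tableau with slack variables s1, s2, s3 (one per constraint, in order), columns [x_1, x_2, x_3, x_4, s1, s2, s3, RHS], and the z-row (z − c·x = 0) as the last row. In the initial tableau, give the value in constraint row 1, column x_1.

2

Constraint 1 has coefficient 2 on x_1.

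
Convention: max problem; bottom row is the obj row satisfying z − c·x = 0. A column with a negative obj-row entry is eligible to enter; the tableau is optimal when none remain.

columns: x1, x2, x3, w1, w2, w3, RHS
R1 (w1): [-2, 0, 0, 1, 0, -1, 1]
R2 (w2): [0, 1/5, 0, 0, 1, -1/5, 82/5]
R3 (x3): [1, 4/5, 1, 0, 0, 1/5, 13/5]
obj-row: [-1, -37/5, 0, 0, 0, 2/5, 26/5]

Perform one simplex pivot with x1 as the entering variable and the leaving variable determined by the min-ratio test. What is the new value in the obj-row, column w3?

Ratio test on column x1 — row 1: entry -2 ≤ 0; row 2: entry 0 ≤ 0; row 3: (13/5)/1 = 13/5. Minimum is 13/5 at row 3 (x3 leaves); pivot element 1.
Divide row 3 by 1; eliminate column x1 from the other rows.
obj-row update in column w3: 2/5 − (-1)·(1/5) = 3/5.

3/5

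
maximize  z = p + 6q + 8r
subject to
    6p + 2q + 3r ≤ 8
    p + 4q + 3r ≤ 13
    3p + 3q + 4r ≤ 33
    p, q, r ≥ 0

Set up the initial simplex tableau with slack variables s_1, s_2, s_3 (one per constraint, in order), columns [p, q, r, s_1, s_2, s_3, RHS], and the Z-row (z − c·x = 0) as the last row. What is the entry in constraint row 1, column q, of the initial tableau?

Constraint 1 has coefficient 2 on q.

2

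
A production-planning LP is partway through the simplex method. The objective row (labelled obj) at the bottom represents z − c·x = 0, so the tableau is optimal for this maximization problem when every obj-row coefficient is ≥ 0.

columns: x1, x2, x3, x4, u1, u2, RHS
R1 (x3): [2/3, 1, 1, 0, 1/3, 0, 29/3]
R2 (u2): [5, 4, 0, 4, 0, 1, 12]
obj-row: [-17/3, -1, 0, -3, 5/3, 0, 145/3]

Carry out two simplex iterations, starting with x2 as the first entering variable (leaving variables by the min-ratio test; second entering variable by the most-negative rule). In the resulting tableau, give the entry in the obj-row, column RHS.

Ratio test on column x2 — row 1: (29/3)/1 = 29/3; row 2: 12/4 = 3. Minimum is 3 at row 2 (u2 leaves); pivot element 4.
Divide row 2 by 4; eliminate column x2 from the other rows.
Second iteration: most negative obj-row entry is -53/12 in column x1, so x1 enters.
Ratio test on column x1 — row 1: entry -7/12 ≤ 0; row 2: 3/(5/4) = 12/5. Minimum is 12/5 at row 2 (x2 leaves); pivot element 5/4.
Divide row 2 by 5/4; eliminate column x1 from the other rows.
After both pivots, the entry at the obj-row, column RHS is 929/15.

929/15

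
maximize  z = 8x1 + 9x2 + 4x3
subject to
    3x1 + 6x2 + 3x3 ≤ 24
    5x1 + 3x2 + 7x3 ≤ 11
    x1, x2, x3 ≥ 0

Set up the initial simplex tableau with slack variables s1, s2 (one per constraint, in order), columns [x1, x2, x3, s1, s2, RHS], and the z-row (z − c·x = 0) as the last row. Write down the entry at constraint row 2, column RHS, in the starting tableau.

The RHS of constraint 2 is b_2 = 11.

11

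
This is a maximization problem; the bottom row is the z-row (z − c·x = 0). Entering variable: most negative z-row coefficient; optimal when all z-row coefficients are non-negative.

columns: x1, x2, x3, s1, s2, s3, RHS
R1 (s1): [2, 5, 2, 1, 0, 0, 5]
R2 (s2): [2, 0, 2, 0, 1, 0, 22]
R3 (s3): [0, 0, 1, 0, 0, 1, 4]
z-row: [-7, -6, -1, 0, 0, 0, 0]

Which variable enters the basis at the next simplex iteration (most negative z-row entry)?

x1

Negative z-row entries: x1: -7, x2: -6, x3: -1.
The most negative is -7 in column x1, so x1 enters.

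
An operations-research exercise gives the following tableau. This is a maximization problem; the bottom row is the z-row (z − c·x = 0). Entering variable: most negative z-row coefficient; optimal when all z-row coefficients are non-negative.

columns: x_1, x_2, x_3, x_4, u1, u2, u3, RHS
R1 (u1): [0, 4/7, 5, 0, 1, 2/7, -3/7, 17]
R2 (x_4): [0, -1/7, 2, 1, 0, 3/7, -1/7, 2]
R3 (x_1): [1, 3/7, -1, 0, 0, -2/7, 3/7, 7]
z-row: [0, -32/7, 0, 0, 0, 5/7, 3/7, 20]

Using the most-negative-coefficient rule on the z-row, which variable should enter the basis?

Negative z-row entries: x_2: -32/7.
The most negative is -32/7 in column x_2, so x_2 enters.

x_2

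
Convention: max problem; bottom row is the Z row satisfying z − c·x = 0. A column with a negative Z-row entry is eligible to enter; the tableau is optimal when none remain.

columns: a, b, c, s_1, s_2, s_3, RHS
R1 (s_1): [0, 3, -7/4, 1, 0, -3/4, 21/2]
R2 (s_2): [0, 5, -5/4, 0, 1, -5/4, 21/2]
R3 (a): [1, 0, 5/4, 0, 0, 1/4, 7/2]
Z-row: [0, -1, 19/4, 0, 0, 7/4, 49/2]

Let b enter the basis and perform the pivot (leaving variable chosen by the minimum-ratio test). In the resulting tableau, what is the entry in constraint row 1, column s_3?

Ratio test on column b — row 1: (21/2)/3 = 7/2; row 2: (21/2)/5 = 21/10; row 3: entry 0 ≤ 0. Minimum is 21/10 at row 2 (s_2 leaves); pivot element 5.
Divide row 2 by 5; eliminate column b from the other rows.
Row 1 update in column s_3: -3/4 − 3·(-1/4) = 0.

0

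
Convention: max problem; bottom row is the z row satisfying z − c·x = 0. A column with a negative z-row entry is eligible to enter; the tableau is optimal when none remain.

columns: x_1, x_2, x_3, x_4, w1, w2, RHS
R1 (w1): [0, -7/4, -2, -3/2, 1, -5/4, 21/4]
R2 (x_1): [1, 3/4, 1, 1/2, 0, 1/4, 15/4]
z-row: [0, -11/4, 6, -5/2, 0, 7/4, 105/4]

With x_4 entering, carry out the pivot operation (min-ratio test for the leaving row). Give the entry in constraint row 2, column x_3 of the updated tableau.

Ratio test on column x_4 — row 1: entry -3/2 ≤ 0; row 2: (15/4)/(1/2) = 15/2. Minimum is 15/2 at row 2 (x_1 leaves); pivot element 1/2.
Divide row 2 by 1/2; eliminate column x_4 from the other rows.
In the new row 2, the x_3 entry is the old entry divided by the pivot: 1/(1/2) = 2.

2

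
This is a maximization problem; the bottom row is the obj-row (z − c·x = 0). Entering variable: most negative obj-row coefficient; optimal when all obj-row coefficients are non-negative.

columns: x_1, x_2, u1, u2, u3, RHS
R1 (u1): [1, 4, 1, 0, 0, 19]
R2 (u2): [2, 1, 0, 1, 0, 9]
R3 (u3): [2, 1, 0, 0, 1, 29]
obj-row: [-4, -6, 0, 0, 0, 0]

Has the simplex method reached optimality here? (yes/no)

The obj-row has a negative entry -6 in column x_2, so it is not optimal.

no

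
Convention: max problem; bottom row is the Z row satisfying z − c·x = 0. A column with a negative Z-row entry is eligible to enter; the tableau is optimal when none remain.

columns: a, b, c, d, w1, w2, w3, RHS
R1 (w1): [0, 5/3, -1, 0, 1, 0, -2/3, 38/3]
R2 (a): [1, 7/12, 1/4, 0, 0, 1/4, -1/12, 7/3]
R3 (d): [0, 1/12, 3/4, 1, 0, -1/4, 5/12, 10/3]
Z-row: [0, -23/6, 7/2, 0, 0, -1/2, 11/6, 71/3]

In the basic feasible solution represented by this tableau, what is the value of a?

7/3

a is basic (row 2); its value is the RHS of that row, 7/3.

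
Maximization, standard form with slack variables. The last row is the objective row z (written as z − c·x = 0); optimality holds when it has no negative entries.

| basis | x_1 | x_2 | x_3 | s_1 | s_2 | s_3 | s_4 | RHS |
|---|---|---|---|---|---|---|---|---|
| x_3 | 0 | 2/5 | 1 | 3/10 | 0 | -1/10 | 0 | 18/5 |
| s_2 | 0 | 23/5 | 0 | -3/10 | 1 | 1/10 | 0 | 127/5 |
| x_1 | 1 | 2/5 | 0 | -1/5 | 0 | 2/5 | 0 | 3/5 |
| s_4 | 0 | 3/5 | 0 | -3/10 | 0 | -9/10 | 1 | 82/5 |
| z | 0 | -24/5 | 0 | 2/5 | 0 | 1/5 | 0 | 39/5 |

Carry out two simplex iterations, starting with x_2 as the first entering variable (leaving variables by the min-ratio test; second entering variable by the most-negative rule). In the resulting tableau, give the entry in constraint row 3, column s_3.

Ratio test on column x_2 — row 1: (18/5)/(2/5) = 9; row 2: (127/5)/(23/5) = 127/23; row 3: (3/5)/(2/5) = 3/2; row 4: (82/5)/(3/5) = 82/3. Minimum is 3/2 at row 3 (x_1 leaves); pivot element 2/5.
Divide row 3 by 2/5; eliminate column x_2 from the other rows.
Second iteration: most negative z-row entry is -2 in column s_1, so s_1 enters.
Ratio test on column s_1 — row 1: 3/(1/2) = 6; row 2: (37/2)/2 = 37/4; row 3: entry -1/2 ≤ 0; row 4: entry 0 ≤ 0. Minimum is 6 at row 1 (x_3 leaves); pivot element 1/2.
Divide row 1 by 1/2; eliminate column s_1 from the other rows.
After both pivots, the entry at constraint row 3, column s_3 is 1/2.

1/2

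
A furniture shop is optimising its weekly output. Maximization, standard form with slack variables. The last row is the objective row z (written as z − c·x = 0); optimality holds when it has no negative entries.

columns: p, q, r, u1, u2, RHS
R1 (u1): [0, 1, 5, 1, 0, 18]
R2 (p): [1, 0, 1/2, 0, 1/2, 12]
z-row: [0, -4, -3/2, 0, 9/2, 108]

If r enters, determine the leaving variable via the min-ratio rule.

Column r entries and ratios — u1: 18/5 = 18/5; p: 12/(1/2) = 24.
Smallest ratio is 18/5 in the row of u1, so u1 leaves.

u1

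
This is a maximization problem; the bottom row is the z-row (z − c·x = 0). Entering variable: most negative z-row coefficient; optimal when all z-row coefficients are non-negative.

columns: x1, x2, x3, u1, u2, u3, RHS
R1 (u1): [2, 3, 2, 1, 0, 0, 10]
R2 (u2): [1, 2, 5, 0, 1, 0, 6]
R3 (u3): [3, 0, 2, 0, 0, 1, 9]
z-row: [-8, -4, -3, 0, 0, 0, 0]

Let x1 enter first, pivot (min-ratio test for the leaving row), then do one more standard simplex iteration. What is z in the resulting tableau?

88/3

Ratio test on column x1 — row 1: 10/2 = 5; row 2: 6/1 = 6; row 3: 9/3 = 3. Minimum is 3 at row 3 (u3 leaves); pivot element 3.
Pivot on row 3; the z-row RHS becomes 0 − (-8)·3 = 24.
Next entering variable (most negative z-row entry -4): x2.
Ratio test on column x2 — row 1: 4/3 = 4/3; row 2: 3/2 = 3/2; row 3: entry 0 ≤ 0. Minimum is 4/3 at row 1 (u1 leaves); pivot element 3.
After the second pivot the z-row RHS is 24 − (-4)·(4/3) = 88/3.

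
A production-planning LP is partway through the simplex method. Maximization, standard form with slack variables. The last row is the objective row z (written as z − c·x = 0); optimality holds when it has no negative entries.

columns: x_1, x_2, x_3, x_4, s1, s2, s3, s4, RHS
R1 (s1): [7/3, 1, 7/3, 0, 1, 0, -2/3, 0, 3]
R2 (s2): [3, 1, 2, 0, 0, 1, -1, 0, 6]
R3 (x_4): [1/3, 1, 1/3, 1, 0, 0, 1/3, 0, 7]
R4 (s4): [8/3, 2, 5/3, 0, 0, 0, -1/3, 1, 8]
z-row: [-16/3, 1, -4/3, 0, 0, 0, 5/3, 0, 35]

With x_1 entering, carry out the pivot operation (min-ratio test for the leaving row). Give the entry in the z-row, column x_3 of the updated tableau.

Ratio test on column x_1 — row 1: 3/(7/3) = 9/7; row 2: 6/3 = 2; row 3: 7/(1/3) = 21; row 4: 8/(8/3) = 3. Minimum is 9/7 at row 1 (s1 leaves); pivot element 7/3.
Divide row 1 by 7/3; eliminate column x_1 from the other rows.
z-row update in column x_3: -4/3 − (-16/3)·1 = 4.

4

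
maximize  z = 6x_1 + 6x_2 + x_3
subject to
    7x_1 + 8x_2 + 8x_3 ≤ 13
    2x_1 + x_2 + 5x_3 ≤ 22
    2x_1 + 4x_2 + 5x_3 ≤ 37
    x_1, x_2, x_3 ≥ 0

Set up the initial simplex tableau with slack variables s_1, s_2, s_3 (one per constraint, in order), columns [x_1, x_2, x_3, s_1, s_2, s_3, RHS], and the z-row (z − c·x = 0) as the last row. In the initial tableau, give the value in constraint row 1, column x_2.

Constraint 1 has coefficient 8 on x_2.

8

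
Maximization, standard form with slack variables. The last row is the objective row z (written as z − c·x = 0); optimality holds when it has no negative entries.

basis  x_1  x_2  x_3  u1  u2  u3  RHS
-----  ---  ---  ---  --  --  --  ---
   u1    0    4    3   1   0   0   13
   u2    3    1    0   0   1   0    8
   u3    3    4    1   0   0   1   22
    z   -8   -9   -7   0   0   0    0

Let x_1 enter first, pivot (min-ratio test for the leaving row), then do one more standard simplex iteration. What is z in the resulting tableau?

Ratio test on column x_1 — row 1: entry 0 ≤ 0; row 2: 8/3 = 8/3; row 3: 22/3 = 22/3. Minimum is 8/3 at row 2 (u2 leaves); pivot element 3.
Pivot on row 2; the z-row RHS becomes 0 − (-8)·(8/3) = 64/3.
Next entering variable (most negative z-row entry -7): x_3.
Ratio test on column x_3 — row 1: 13/3 = 13/3; row 2: entry 0 ≤ 0; row 3: 14/1 = 14. Minimum is 13/3 at row 1 (u1 leaves); pivot element 3.
After the second pivot the z-row RHS is 64/3 − (-7)·(13/3) = 155/3.

155/3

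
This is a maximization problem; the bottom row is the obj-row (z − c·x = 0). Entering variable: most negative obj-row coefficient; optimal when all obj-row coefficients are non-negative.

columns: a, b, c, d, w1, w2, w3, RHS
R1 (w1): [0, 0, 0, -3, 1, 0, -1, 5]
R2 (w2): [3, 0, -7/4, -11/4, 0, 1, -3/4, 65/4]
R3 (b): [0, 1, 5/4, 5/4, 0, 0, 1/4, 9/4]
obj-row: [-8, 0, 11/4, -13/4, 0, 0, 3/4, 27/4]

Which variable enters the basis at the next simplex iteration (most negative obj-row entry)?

a

Negative obj-row entries: a: -8, d: -13/4.
The most negative is -8 in column a, so a enters.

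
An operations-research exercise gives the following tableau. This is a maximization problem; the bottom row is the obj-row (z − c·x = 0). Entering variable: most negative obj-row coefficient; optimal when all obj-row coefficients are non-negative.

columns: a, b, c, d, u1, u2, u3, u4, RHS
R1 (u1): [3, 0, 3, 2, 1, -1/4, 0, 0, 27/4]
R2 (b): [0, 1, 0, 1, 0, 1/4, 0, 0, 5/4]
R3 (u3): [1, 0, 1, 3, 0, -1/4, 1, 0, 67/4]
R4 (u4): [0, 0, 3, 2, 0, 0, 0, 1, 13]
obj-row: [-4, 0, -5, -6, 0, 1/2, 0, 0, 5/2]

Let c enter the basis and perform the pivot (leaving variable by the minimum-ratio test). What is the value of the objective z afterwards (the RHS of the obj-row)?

Ratio test on column c — row 1: (27/4)/3 = 9/4; row 2: entry 0 ≤ 0; row 3: (67/4)/1 = 67/4; row 4: 13/3 = 13/3. Minimum is 9/4 at row 1 (u1 leaves); pivot element 3.
Pivot on row 1; the obj-row RHS becomes 5/2 − (-5)·(9/4) = 55/4.

55/4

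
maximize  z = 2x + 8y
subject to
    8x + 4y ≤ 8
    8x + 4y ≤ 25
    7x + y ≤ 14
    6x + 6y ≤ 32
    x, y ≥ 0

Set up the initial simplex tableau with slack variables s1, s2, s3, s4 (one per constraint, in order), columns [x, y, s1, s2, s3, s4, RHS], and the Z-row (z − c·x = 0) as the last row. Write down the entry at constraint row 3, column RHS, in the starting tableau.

The RHS of constraint 3 is b_3 = 14.

14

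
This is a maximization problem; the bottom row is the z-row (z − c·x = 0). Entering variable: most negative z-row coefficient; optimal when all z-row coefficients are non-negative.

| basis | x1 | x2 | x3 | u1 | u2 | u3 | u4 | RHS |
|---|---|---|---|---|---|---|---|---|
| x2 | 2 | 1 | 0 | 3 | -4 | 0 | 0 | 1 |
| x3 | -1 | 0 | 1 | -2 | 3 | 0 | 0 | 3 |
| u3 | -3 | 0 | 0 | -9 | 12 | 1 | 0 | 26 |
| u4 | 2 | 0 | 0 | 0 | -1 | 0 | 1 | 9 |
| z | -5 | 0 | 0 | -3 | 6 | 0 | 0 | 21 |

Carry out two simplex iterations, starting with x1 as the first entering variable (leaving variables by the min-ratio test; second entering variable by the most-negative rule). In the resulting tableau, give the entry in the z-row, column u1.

Ratio test on column x1 — row 1: 1/2 = 1/2; row 2: entry -1 ≤ 0; row 3: entry -3 ≤ 0; row 4: 9/2 = 9/2. Minimum is 1/2 at row 1 (x2 leaves); pivot element 2.
Divide row 1 by 2; eliminate column x1 from the other rows.
Second iteration: most negative z-row entry is -4 in column u2, so u2 enters.
Ratio test on column u2 — row 1: entry -2 ≤ 0; row 2: (7/2)/1 = 7/2; row 3: (55/2)/6 = 55/12; row 4: 8/3 = 8/3. Minimum is 8/3 at row 4 (u4 leaves); pivot element 3.
Divide row 4 by 3; eliminate column u2 from the other rows.
After both pivots, the entry at the z-row, column u1 is 1/2.

1/2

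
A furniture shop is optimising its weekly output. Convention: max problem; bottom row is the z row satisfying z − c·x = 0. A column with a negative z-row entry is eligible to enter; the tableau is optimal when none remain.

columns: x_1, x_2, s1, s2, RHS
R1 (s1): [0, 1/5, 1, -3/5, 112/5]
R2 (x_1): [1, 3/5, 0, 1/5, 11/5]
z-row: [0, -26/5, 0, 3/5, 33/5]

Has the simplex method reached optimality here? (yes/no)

The z-row has a negative entry -26/5 in column x_2, so it is not optimal.

no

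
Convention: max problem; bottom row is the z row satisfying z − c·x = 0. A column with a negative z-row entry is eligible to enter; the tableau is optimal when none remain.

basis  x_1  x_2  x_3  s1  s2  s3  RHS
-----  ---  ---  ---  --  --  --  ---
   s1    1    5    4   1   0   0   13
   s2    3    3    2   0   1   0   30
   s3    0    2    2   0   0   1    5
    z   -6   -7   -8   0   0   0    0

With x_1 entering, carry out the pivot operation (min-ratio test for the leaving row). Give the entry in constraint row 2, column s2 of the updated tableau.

1/3

Ratio test on column x_1 — row 1: 13/1 = 13; row 2: 30/3 = 10; row 3: entry 0 ≤ 0. Minimum is 10 at row 2 (s2 leaves); pivot element 3.
Divide row 2 by 3; eliminate column x_1 from the other rows.
In the new row 2, the s2 entry is the old entry divided by the pivot: 1/3 = 1/3.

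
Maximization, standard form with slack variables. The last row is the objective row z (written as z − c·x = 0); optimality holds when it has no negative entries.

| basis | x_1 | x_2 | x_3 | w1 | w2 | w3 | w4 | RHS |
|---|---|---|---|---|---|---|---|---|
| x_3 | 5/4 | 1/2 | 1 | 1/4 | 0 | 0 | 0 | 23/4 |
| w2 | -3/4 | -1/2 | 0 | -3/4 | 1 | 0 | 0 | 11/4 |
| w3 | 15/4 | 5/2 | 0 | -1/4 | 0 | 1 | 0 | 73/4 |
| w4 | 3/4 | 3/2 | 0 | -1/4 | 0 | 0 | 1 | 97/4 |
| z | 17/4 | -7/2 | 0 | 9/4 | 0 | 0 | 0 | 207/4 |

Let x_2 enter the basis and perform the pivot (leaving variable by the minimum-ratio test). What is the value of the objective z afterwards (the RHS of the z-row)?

773/10

Ratio test on column x_2 — row 1: (23/4)/(1/2) = 23/2; row 2: entry -1/2 ≤ 0; row 3: (73/4)/(5/2) = 73/10; row 4: (97/4)/(3/2) = 97/6. Minimum is 73/10 at row 3 (w3 leaves); pivot element 5/2.
Pivot on row 3; the z-row RHS becomes 207/4 − (-7/2)·(73/10) = 773/10.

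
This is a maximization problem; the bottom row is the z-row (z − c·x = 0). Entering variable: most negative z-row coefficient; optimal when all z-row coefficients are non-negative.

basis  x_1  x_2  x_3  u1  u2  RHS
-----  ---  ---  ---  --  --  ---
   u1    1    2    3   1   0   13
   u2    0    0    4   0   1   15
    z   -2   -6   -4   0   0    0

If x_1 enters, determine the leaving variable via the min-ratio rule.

u1

Column x_1 entries and ratios — u1: 13/1 = 13; u2: 0 ≤ 0, skip.
Smallest ratio is 13 in the row of u1, so u1 leaves.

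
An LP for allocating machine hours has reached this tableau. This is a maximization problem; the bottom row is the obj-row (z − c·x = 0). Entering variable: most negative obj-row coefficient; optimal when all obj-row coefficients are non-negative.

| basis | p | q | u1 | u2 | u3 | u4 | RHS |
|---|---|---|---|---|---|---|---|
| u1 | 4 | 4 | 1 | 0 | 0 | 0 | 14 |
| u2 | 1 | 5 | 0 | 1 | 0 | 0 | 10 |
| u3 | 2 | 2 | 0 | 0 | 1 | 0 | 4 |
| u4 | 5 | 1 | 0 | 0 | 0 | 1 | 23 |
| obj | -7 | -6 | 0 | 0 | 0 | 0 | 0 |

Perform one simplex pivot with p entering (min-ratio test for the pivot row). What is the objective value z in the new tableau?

Ratio test on column p — row 1: 14/4 = 7/2; row 2: 10/1 = 10; row 3: 4/2 = 2; row 4: 23/5 = 23/5. Minimum is 2 at row 3 (u3 leaves); pivot element 2.
Pivot on row 3; the obj-row RHS becomes 0 − (-7)·2 = 14.

14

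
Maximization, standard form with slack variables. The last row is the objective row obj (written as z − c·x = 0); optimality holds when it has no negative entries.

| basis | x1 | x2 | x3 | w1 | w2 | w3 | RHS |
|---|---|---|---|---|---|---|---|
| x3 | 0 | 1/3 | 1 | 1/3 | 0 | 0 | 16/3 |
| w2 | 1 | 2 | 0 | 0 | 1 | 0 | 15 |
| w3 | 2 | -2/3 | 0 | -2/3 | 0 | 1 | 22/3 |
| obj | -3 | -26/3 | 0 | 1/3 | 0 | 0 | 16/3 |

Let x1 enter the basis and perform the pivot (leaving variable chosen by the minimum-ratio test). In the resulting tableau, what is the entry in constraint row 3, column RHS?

Ratio test on column x1 — row 1: entry 0 ≤ 0; row 2: 15/1 = 15; row 3: (22/3)/2 = 11/3. Minimum is 11/3 at row 3 (w3 leaves); pivot element 2.
Divide row 3 by 2; eliminate column x1 from the other rows.
In the new row 3, the RHS entry is the old entry divided by the pivot: (22/3)/2 = 11/3.

11/3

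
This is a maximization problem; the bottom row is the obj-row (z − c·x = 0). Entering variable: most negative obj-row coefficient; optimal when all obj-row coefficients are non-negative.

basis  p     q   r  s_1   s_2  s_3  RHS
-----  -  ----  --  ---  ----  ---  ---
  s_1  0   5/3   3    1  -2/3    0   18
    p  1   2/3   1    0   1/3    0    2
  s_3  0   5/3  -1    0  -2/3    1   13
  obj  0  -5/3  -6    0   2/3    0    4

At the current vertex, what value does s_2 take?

s_2 is not in the basis, so in the current basic feasible solution s_2 = 0.

0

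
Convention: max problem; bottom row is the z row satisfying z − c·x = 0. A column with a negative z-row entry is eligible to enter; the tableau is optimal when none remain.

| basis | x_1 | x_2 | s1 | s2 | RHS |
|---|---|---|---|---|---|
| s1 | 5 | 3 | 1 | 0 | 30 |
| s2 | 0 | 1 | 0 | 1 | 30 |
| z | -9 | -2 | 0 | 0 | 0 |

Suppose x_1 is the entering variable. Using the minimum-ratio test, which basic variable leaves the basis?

s1

Column x_1 entries and ratios — s1: 30/5 = 6; s2: 0 ≤ 0, skip.
Smallest ratio is 6 in the row of s1, so s1 leaves.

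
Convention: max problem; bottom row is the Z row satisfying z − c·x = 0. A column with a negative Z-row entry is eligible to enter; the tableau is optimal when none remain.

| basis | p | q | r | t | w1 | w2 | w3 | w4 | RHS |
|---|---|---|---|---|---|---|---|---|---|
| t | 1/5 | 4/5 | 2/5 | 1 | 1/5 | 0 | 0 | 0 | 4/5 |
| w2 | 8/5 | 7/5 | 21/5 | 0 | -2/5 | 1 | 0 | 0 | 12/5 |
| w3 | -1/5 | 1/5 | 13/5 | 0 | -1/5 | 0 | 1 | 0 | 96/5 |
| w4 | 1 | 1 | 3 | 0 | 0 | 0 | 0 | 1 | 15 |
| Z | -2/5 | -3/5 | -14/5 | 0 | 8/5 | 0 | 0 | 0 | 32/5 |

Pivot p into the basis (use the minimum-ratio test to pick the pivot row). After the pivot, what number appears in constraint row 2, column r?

21/8

Ratio test on column p — row 1: (4/5)/(1/5) = 4; row 2: (12/5)/(8/5) = 3/2; row 3: entry -1/5 ≤ 0; row 4: 15/1 = 15. Minimum is 3/2 at row 2 (w2 leaves); pivot element 8/5.
Divide row 2 by 8/5; eliminate column p from the other rows.
In the new row 2, the r entry is the old entry divided by the pivot: (21/5)/(8/5) = 21/8.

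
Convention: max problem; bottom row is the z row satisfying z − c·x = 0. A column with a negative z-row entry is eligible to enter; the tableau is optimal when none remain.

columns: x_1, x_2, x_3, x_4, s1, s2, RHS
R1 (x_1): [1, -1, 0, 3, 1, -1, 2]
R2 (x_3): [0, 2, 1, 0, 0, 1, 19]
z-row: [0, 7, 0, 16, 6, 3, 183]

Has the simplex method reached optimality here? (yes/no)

Every z-row coefficient is ≥ 0, so the tableau is optimal.

yes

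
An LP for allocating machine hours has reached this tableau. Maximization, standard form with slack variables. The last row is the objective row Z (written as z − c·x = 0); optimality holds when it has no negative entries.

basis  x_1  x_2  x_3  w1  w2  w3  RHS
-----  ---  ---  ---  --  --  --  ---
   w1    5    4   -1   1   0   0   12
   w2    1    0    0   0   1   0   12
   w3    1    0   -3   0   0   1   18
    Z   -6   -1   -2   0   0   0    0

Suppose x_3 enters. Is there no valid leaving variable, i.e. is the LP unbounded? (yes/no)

yes

Every constraint-row entry in column x_3 is ≤ 0, so increasing x_3 is unbounded.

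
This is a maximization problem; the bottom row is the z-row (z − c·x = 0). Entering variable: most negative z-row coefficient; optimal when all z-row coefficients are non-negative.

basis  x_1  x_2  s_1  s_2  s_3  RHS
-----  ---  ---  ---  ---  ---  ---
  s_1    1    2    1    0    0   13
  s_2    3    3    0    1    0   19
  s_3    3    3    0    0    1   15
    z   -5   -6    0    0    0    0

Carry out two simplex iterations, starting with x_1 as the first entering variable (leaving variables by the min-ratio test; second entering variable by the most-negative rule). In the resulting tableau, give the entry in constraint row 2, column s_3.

-1

Ratio test on column x_1 — row 1: 13/1 = 13; row 2: 19/3 = 19/3; row 3: 15/3 = 5. Minimum is 5 at row 3 (s_3 leaves); pivot element 3.
Divide row 3 by 3; eliminate column x_1 from the other rows.
Second iteration: most negative z-row entry is -1 in column x_2, so x_2 enters.
Ratio test on column x_2 — row 1: 8/1 = 8; row 2: entry 0 ≤ 0; row 3: 5/1 = 5. Minimum is 5 at row 3 (x_1 leaves); pivot element 1.
Divide row 3 by 1; eliminate column x_2 from the other rows.
After both pivots, the entry at constraint row 2, column s_3 is -1.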